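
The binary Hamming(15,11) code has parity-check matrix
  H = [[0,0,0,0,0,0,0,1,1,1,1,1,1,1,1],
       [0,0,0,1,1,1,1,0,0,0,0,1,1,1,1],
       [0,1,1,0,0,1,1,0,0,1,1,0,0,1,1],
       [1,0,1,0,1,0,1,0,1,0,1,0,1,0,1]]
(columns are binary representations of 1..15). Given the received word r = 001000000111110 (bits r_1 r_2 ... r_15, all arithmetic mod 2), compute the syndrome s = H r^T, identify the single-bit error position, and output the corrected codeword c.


s = (1, 1, 0, 1)^T, error position = 13, corrected codeword c = 001000000111010

Compute s = H r^T mod 2 one row at a time:
  s_1 = 0 + 0 + 1 + 1 + 1 + 1 + 1 + 0 = 5 ≡ 1 (mod 2).
  s_2 = 0 + 0 + 0 + 0 + 1 + 1 + 1 + 0 = 3 ≡ 1 (mod 2).
  s_3 = 0 + 1 + 0 + 0 + 1 + 1 + 1 + 0 = 4 ≡ 0 (mod 2).
  s_4 = 0 + 1 + 0 + 0 + 0 + 1 + 1 + 0 = 3 ≡ 1 (mod 2).
s = (1, 1, 0, 1)^T — this equals column 13 of H (binary 1101), so error is at position 13.
Correct: flip bit 13 of r = 001000000111110 to get c = 001000000111010.


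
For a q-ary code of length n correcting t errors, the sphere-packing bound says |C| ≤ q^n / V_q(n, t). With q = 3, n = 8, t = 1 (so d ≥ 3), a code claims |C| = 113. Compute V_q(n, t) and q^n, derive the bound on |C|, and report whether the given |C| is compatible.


V_q(n, t) = 17, q^n = 6561, Hamming bound = 385, |C| = 113 ≤ bound (satisfied).

Step 1: Compute V_q(n, t) = Σ_{j=0}^1 C(n, j) (q−1)^j.
  j = 0: C(8,0)·(2)^0 = 1·1 = 1.
  j = 1: C(8,1)·(2)^1 = 8·2 = 16.
  V_q(n, t) = 1 + 16 = 17.
Step 2: q^n = 3^8 = 6561.
Step 3: Hamming bound ⌊q^n / V_q(n,t)⌋ = ⌊6561/17⌋ = 385.
Step 4: Compare |C| = 113 to 385: satisfied.
The claimed |C| lies below the Hamming bound.


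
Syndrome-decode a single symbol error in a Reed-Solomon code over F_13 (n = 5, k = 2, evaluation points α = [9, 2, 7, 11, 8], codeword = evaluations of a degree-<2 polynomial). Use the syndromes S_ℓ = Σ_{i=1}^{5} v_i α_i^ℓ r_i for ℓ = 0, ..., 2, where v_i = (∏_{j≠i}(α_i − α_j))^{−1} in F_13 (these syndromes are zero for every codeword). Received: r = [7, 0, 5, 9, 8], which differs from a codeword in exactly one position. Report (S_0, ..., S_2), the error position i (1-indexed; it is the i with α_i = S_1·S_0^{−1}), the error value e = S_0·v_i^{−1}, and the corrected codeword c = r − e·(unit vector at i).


S = (3, 11, 10), error at position 5, error magnitude e = 2, c = [7, 0, 5, 9, 6].

Step 1: column multipliers v_i = (∏_{j≠i}(α_i − α_j))^{−1} mod 13.
  i = 1 (α = 9): (9−2)(9−7)(9−11)(9−8) = 7·2·(−2)·1 = −28 ≡ 11, so v_1 = 11^{−1} = 6 (mod 13).
  i = 2 (α = 2): (2−9)(2−7)(2−11)(2−8) = (−7)·(−5)·(−9)·(−6) = 1890 ≡ 5, so v_2 = 5^{−1} = 8 (mod 13).
  i = 3 (α = 7): (7−9)(7−2)(7−11)(7−8) = (−2)·5·(−4)·(−1) = −40 ≡ 12, so v_3 = 12^{−1} = 12 (mod 13).
  i = 4 (α = 11): (11−9)(11−2)(11−7)(11−8) = 2·9·4·3 = 216 ≡ 8, so v_4 = 8^{−1} = 5 (mod 13).
  i = 5 (α = 8): (8−9)(8−2)(8−7)(8−11) = (−1)·6·1·(−3) = 18 ≡ 5, so v_5 = 5^{−1} = 8 (mod 13).
  v = [6, 8, 12, 5, 8].
Step 2: syndromes of r = [7, 0, 5, 9, 8] (all sums mod 13).
  S_0 = Σ v_i r_i = 6·7 + 8·0 + 12·5 + 5·9 + 8·8 = 211 ≡ 3.
  S_1 = Σ v_i α_i r_i = 6·9·7 + 8·2·0 + 12·7·5 + 5·11·9 + 8·8·8 = 1805 ≡ 11.
  α_i^2 mod 13 = [3, 4, 10, 4, 12].
  S_2 = Σ v_i α_i^2 r_i = 6·3·7 + 8·4·0 + 12·10·5 + 5·4·9 + 8·12·8 = 1674 ≡ 10.
  S = (3, 11, 10) ≠ 0, so r is not a codeword (an error is present).
Step 3: locate the error. For a single error e at position i, S_ℓ = v_i·e·α_i^ℓ, so α_err = S_1/S_0.
  S_0^{−1} = 3^{−1} = 9 (mod 13), so α_err = 11·9 = 99 ≡ 8 = α_5. Error position i = 5.
  Consistency check: S_2/S_1 = 10·6 = 60 ≡ 8 = α_err ✓ (single-error assumption holds).
Step 4: error magnitude e = S_0/v_5 = S_0·∏_{j≠5}(α_5 − α_j) = 3·5 = 15 ≡ 2 (mod 13).
Step 5: correct position 5: c_5 = r_5 − e = 8 − 2 ≡ 6 (mod 13). Hence c = [7, 0, 5, 9, 6].
  Check: interpolating c through the α_i gives m(x) = 11 + 1·x (degree < 2) with m(α_i) = c_i for every i, so c is indeed a codeword.


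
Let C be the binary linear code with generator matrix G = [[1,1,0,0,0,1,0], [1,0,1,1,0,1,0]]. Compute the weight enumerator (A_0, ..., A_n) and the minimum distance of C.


Weight distribution: A_0 = 1, A_3 = 2, A_4 = 1. Minimum distance d = 3.

Enumerate all 2^2 = 4 messages m ∈ F_2^2.
For each, compute codeword c = mG in F_2^7, then tally its weight.
  m = 00 → c = 0000000, weight = 0.
  m = 10 → c = 1100010, weight = 3.
  m = 01 → c = 1011010, weight = 4.
  m = 11 → c = 0111000, weight = 3.
Tally weights:
  weight 0: 1 codewords.
  weight 3: 2 codewords.
  weight 4: 1 codewords.
Minimum distance d = smallest w > 0 with A_w > 0 = 3.
Sanity: Σ A_w = 4 = 2^2 = 4 ✓.


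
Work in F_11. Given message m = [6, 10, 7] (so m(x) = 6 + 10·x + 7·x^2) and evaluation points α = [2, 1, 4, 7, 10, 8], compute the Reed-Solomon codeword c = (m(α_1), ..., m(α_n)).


c = [10, 1, 4, 1, 3, 6]

Message polynomial: m(x) = 6 + 10·x + 7·x^2 (mod 11).
For each evaluation point α_i, compute m(α_i) mod 11:
  α_1 = 2: Horner steps 7 → 2 → 10, so m(2) = 10.
  α_2 = 1: Horner steps 7 → 6 → 1, so m(1) = 1.
  α_3 = 4: Horner steps 7 → 5 → 4, so m(4) = 4.
  α_4 = 7: Horner steps 7 → 4 → 1, so m(7) = 1.
  α_5 = 10: Horner steps 7 → 3 → 3, so m(10) = 3.
  α_6 = 8: Horner steps 7 → 0 → 6, so m(8) = 6.
Codeword c = [10, 1, 4, 1, 3, 6] ∈ F_11^6.


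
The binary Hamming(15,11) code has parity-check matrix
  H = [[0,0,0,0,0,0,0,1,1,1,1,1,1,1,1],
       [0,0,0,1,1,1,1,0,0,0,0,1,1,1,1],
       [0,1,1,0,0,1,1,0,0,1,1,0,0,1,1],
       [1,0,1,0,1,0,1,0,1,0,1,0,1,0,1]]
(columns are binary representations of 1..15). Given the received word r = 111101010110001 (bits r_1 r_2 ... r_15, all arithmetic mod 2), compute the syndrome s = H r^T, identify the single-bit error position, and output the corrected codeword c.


s = (0, 1, 0, 0)^T, error position = 4, corrected codeword c = 111001010110001

Compute s = H r^T mod 2 one row at a time:
  s_1 = 1 + 0 + 1 + 1 + 0 + 0 + 0 + 1 = 4 ≡ 0 (mod 2).
  s_2 = 1 + 0 + 1 + 0 + 0 + 0 + 0 + 1 = 3 ≡ 1 (mod 2).
  s_3 = 1 + 1 + 1 + 0 + 1 + 1 + 0 + 1 = 6 ≡ 0 (mod 2).
  s_4 = 1 + 1 + 0 + 0 + 0 + 1 + 0 + 1 = 4 ≡ 0 (mod 2).
s = (0, 1, 0, 0)^T — this equals column 4 of H (binary 0100), so error is at position 4.
Correct: flip bit 4 of r = 111101010110001 to get c = 111001010110001.


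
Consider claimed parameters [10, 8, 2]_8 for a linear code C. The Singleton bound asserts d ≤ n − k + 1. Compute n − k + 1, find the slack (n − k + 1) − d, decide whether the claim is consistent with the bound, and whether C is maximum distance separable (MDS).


Singleton RHS = n − k + 1 = 3, slack = 1, bound satisfied, not MDS.

Singleton bound: d ≤ n − k + 1.
Here n = 10, k = 8, so n − k + 1 = 3.
Given d = 2, check d ≤ 3: YES.
Slack = (n − k + 1) − d = 1.
The code is NOT MDS (slack = 1 > 0).
Description: the claimed parameters are [10, 8, 2]_8; such a code would be non-MDS.


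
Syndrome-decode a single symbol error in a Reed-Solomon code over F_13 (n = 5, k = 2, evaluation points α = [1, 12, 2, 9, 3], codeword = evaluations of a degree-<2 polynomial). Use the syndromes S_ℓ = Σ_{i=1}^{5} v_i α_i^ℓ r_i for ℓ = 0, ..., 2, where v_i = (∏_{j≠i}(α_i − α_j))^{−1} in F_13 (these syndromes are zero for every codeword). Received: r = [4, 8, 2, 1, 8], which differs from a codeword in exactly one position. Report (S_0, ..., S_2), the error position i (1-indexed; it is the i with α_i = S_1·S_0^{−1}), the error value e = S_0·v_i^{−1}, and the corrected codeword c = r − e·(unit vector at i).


S = (2, 6, 5), error at position 5, error magnitude e = 8, c = [4, 8, 2, 1, 0].

Step 1: column multipliers v_i = (∏_{j≠i}(α_i − α_j))^{−1} mod 13.
  i = 1 (α = 1): (1−12)(1−2)(1−9)(1−3) = (−11)·(−1)·(−8)·(−2) = 176 ≡ 7, so v_1 = 7^{−1} = 2 (mod 13).
  i = 2 (α = 12): (12−1)(12−2)(12−9)(12−3) = 11·10·3·9 = 2970 ≡ 6, so v_2 = 6^{−1} = 11 (mod 13).
  i = 3 (α = 2): (2−1)(2−12)(2−9)(2−3) = 1·(−10)·(−7)·(−1) = −70 ≡ 8, so v_3 = 8^{−1} = 5 (mod 13).
  i = 4 (α = 9): (9−1)(9−12)(9−2)(9−3) = 8·(−3)·7·6 = −1008 ≡ 6, so v_4 = 6^{−1} = 11 (mod 13).
  i = 5 (α = 3): (3−1)(3−12)(3−2)(3−9) = 2·(−9)·1·(−6) = 108 ≡ 4, so v_5 = 4^{−1} = 10 (mod 13).
  v = [2, 11, 5, 11, 10].
Step 2: syndromes of r = [4, 8, 2, 1, 8] (all sums mod 13).
  S_0 = Σ v_i r_i = 2·4 + 11·8 + 5·2 + 11·1 + 10·8 = 197 ≡ 2.
  S_1 = Σ v_i α_i r_i = 2·1·4 + 11·12·8 + 5·2·2 + 11·9·1 + 10·3·8 = 1423 ≡ 6.
  α_i^2 mod 13 = [1, 1, 4, 3, 9].
  S_2 = Σ v_i α_i^2 r_i = 2·1·4 + 11·1·8 + 5·4·2 + 11·3·1 + 10·9·8 = 889 ≡ 5.
  S = (2, 6, 5) ≠ 0, so r is not a codeword (an error is present).
Step 3: locate the error. For a single error e at position i, S_ℓ = v_i·e·α_i^ℓ, so α_err = S_1/S_0.
  S_0^{−1} = 2^{−1} = 7 (mod 13), so α_err = 6·7 = 42 ≡ 3 = α_5. Error position i = 5.
  Consistency check: S_2/S_1 = 5·11 = 55 ≡ 3 = α_err ✓ (single-error assumption holds).
Step 4: error magnitude e = S_0/v_5 = S_0·∏_{j≠5}(α_5 − α_j) = 2·4 = 8 ≡ 8 (mod 13).
Step 5: correct position 5: c_5 = r_5 − e = 8 − 8 ≡ 0 (mod 13). Hence c = [4, 8, 2, 1, 0].
  Check: interpolating c through the α_i gives m(x) = 6 + 11·x (degree < 2) with m(α_i) = c_i for every i, so c is indeed a codeword.


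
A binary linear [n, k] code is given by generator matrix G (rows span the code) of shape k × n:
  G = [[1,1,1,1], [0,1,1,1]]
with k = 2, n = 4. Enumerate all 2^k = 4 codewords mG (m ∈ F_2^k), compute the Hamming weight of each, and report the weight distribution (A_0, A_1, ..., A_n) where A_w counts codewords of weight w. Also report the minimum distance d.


Weight distribution: A_0 = 1, A_1 = 1, A_3 = 1, A_4 = 1. Minimum distance d = 1.

Enumerate all 2^2 = 4 messages m ∈ F_2^2.
For each, compute codeword c = mG in F_2^4, then tally its weight.
  m = 00 → c = 0000, weight = 0.
  m = 10 → c = 1111, weight = 4.
  m = 01 → c = 0111, weight = 3.
  m = 11 → c = 1000, weight = 1.
Tally weights:
  weight 0: 1 codewords.
  weight 1: 1 codewords.
  weight 3: 1 codewords.
  weight 4: 1 codewords.
Minimum distance d = smallest w > 0 with A_w > 0 = 1.
Sanity: Σ A_w = 4 = 2^2 = 4 ✓.


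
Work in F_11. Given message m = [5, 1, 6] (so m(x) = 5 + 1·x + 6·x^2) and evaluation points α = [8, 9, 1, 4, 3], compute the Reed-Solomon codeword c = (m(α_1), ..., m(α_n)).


c = [1, 5, 1, 6, 7]

Message polynomial: m(x) = 5 + 1·x + 6·x^2 (mod 11).
For each evaluation point α_i, compute m(α_i) mod 11:
  α_1 = 8: Horner steps 6 → 5 → 1, so m(8) = 1.
  α_2 = 9: Horner steps 6 → 0 → 5, so m(9) = 5.
  α_3 = 1: Horner steps 6 → 7 → 1, so m(1) = 1.
  α_4 = 4: Horner steps 6 → 3 → 6, so m(4) = 6.
  α_5 = 3: Horner steps 6 → 8 → 7, so m(3) = 7.
Codeword c = [1, 5, 1, 6, 7] ∈ F_11^5.


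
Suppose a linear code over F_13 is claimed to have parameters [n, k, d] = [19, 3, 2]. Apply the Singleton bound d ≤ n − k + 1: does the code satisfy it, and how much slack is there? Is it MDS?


Singleton RHS = n − k + 1 = 17, slack = 15, bound satisfied, not MDS.

Singleton bound: d ≤ n − k + 1.
Here n = 19, k = 3, so n − k + 1 = 17.
Given d = 2, check d ≤ 17: YES.
Slack = (n − k + 1) − d = 15.
The code is NOT MDS (slack = 15 > 0).
Description: the claimed parameters are [19, 3, 2]_13; such a code would be non-MDS.


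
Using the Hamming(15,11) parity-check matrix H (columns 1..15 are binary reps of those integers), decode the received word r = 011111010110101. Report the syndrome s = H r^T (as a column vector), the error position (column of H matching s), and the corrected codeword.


s = (1, 1, 0, 1)^T, error position = 13, corrected codeword c = 011111010110001

Compute s = H r^T mod 2 one row at a time:
  s_1 = 1 + 0 + 1 + 1 + 0 + 1 + 0 + 1 = 5 ≡ 1 (mod 2).
  s_2 = 1 + 1 + 1 + 0 + 0 + 1 + 0 + 1 = 5 ≡ 1 (mod 2).
  s_3 = 1 + 1 + 1 + 0 + 1 + 1 + 0 + 1 = 6 ≡ 0 (mod 2).
  s_4 = 0 + 1 + 1 + 0 + 0 + 1 + 1 + 1 = 5 ≡ 1 (mod 2).
s = (1, 1, 0, 1)^T — this equals column 13 of H (binary 1101), so error is at position 13.
Correct: flip bit 13 of r = 011111010110101 to get c = 011111010110001.


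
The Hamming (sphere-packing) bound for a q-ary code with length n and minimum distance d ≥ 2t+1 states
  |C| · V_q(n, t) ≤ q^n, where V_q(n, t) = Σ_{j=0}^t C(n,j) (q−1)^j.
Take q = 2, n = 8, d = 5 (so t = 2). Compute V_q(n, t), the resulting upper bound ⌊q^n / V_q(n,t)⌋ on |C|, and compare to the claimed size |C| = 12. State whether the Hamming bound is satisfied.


V_q(n, t) = 37, q^n = 256, Hamming bound = 6, |C| = 12 > bound (violated).

Step 1: Compute V_q(n, t) = Σ_{j=0}^2 C(n, j) (q−1)^j.
  j = 0: C(8,0)·(1)^0 = 1·1 = 1.
  j = 1: C(8,1)·(1)^1 = 8·1 = 8.
  j = 2: C(8,2)·(1)^2 = 28·1 = 28.
  V_q(n, t) = 1 + 8 + 28 = 37.
Step 2: q^n = 2^8 = 256.
Step 3: Hamming bound ⌊q^n / V_q(n,t)⌋ = ⌊256/37⌋ = 6.
Step 4: Compare |C| = 12 to 6: violated.
The claimed |C| lies above the Hamming bound, so no 2-ary code of length 8 with d ≥ 5 can have 12 codewords.


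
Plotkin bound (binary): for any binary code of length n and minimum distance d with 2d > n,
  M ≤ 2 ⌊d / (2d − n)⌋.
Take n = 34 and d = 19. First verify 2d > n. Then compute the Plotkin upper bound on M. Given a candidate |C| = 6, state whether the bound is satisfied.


Plotkin bound M ≤ 8; given |C| = 6 ≤ bound (satisfied).

Check applicability: 2d = 38, n = 34.
2d − n = 4 > 0, so Plotkin applies.
Compute d/(2d−n) = 19/4 ≈ 4.7500.
⌊d/(2d−n)⌋ = 4.
Plotkin bound: M ≤ 2·4 = 8.
Given |C| = 6, check: satisfied.
This |C| is below the Plotkin bound.


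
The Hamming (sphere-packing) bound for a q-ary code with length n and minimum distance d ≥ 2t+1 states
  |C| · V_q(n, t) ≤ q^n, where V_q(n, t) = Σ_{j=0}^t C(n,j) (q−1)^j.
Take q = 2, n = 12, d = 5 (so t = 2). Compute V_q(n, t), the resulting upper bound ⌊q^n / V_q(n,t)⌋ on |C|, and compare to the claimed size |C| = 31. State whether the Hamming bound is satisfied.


V_q(n, t) = 79, q^n = 4096, Hamming bound = 51, |C| = 31 ≤ bound (satisfied).

Step 1: Compute V_q(n, t) = Σ_{j=0}^2 C(n, j) (q−1)^j.
  j = 0: C(12,0)·(1)^0 = 1·1 = 1.
  j = 1: C(12,1)·(1)^1 = 12·1 = 12.
  j = 2: C(12,2)·(1)^2 = 66·1 = 66.
  V_q(n, t) = 1 + 12 + 66 = 79.
Step 2: q^n = 2^12 = 4096.
Step 3: Hamming bound ⌊q^n / V_q(n,t)⌋ = ⌊4096/79⌋ = 51.
Step 4: Compare |C| = 31 to 51: satisfied.
The claimed |C| lies below the Hamming bound.


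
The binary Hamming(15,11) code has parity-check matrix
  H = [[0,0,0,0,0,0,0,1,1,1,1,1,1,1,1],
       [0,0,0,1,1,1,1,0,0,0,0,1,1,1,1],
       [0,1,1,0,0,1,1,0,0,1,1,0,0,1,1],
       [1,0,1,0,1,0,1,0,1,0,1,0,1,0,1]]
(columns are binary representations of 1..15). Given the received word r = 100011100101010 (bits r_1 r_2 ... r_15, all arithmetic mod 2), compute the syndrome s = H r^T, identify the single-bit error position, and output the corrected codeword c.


s = (1, 1, 0, 1)^T, error position = 13, corrected codeword c = 100011100101110

Compute s = H r^T mod 2 one row at a time:
  s_1 = 0 + 0 + 1 + 0 + 1 + 0 + 1 + 0 = 3 ≡ 1 (mod 2).
  s_2 = 0 + 1 + 1 + 1 + 1 + 0 + 1 + 0 = 5 ≡ 1 (mod 2).
  s_3 = 0 + 0 + 1 + 1 + 1 + 0 + 1 + 0 = 4 ≡ 0 (mod 2).
  s_4 = 1 + 0 + 1 + 1 + 0 + 0 + 0 + 0 = 3 ≡ 1 (mod 2).
s = (1, 1, 0, 1)^T — this equals column 13 of H (binary 1101), so error is at position 13.
Correct: flip bit 13 of r = 100011100101010 to get c = 100011100101110.


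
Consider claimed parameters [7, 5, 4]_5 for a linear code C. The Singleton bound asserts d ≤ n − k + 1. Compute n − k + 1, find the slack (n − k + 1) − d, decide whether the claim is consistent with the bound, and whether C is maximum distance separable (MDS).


Singleton RHS = n − k + 1 = 3, slack = -1, bound violated (no such code; not MDS).

Singleton bound: d ≤ n − k + 1.
Here n = 7, k = 5, so n − k + 1 = 3.
Given d = 4, check d ≤ 3: NO.
Slack = (n − k + 1) − d = -1.
The slack is negative: d = 4 exceeds n − k + 1 = 3 by 1, so the Singleton bound is violated and no linear [7, 5, 4]_5 code can exist. In particular it is not MDS (MDS requires d = n − k + 1 exactly).
Description: the claimed parameters are [7, 5, 4]_5; such a code would be impossible (violates the Singleton bound).


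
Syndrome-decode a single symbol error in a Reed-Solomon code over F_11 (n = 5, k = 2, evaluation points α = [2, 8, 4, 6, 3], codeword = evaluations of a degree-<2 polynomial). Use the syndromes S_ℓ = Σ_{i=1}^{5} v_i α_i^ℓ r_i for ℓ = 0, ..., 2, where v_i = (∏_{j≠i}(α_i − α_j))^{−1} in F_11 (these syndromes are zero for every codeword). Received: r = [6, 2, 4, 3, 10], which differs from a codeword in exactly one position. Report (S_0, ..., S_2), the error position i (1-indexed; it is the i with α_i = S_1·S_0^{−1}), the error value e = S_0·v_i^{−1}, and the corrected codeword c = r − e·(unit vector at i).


S = (3, 6, 1), error at position 1, error magnitude e = 1, c = [5, 2, 4, 3, 10].

Step 1: column multipliers v_i = (∏_{j≠i}(α_i − α_j))^{−1} mod 11.
  i = 1 (α = 2): (2−8)(2−4)(2−6)(2−3) = (−6)·(−2)·(−4)·(−1) = 48 ≡ 4, so v_1 = 4^{−1} = 3 (mod 11).
  i = 2 (α = 8): (8−2)(8−4)(8−6)(8−3) = 6·4·2·5 = 240 ≡ 9, so v_2 = 9^{−1} = 5 (mod 11).
  i = 3 (α = 4): (4−2)(4−8)(4−6)(4−3) = 2·(−4)·(−2)·1 = 16 ≡ 5, so v_3 = 5^{−1} = 9 (mod 11).
  i = 4 (α = 6): (6−2)(6−8)(6−4)(6−3) = 4·(−2)·2·3 = −48 ≡ 7, so v_4 = 7^{−1} = 8 (mod 11).
  i = 5 (α = 3): (3−2)(3−8)(3−4)(3−6) = 1·(−5)·(−1)·(−3) = −15 ≡ 7, so v_5 = 7^{−1} = 8 (mod 11).
  v = [3, 5, 9, 8, 8].
Step 2: syndromes of r = [6, 2, 4, 3, 10] (all sums mod 11).
  S_0 = Σ v_i r_i = 3·6 + 5·2 + 9·4 + 8·3 + 8·10 = 168 ≡ 3.
  S_1 = Σ v_i α_i r_i = 3·2·6 + 5·8·2 + 9·4·4 + 8·6·3 + 8·3·10 = 644 ≡ 6.
  α_i^2 mod 11 = [4, 9, 5, 3, 9].
  S_2 = Σ v_i α_i^2 r_i = 3·4·6 + 5·9·2 + 9·5·4 + 8·3·3 + 8·9·10 = 1134 ≡ 1.
  S = (3, 6, 1) ≠ 0, so r is not a codeword (an error is present).
Step 3: locate the error. For a single error e at position i, S_ℓ = v_i·e·α_i^ℓ, so α_err = S_1/S_0.
  S_0^{−1} = 3^{−1} = 4 (mod 11), so α_err = 6·4 = 24 ≡ 2 = α_1. Error position i = 1.
  Consistency check: S_2/S_1 = 1·2 = 2 ≡ 2 = α_err ✓ (single-error assumption holds).
Step 4: error magnitude e = S_0/v_1 = S_0·∏_{j≠1}(α_1 − α_j) = 3·4 = 12 ≡ 1 (mod 11).
Step 5: correct position 1: c_1 = r_1 − e = 6 − 1 ≡ 5 (mod 11). Hence c = [5, 2, 4, 3, 10].
  Check: interpolating c through the α_i gives m(x) = 6 + 5·x (degree < 2) with m(α_i) = c_i for every i, so c is indeed a codeword.


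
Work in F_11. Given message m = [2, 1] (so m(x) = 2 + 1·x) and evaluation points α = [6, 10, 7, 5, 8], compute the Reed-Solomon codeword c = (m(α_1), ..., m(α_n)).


c = [8, 1, 9, 7, 10]

Message polynomial: m(x) = 2 + 1·x (mod 11).
For each evaluation point α_i, compute m(α_i) mod 11:
  α_1 = 6: Horner steps 1 → 8, so m(6) = 8.
  α_2 = 10: Horner steps 1 → 1, so m(10) = 1.
  α_3 = 7: Horner steps 1 → 9, so m(7) = 9.
  α_4 = 5: Horner steps 1 → 7, so m(5) = 7.
  α_5 = 8: Horner steps 1 → 10, so m(8) = 10.
Codeword c = [8, 1, 9, 7, 10] ∈ F_11^5.


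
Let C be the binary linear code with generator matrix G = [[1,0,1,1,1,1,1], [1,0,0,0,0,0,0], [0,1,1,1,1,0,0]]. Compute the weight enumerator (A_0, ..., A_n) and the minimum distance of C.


Weight distribution: A_0 = 1, A_1 = 1, A_3 = 1, A_4 = 2, A_5 = 2, A_6 = 1. Minimum distance d = 1.

Enumerate all 2^3 = 8 messages m ∈ F_2^3.
For each, compute codeword c = mG in F_2^7, then tally its weight.
  m = 000 → c = 0000000, weight = 0.
  m = 100 → c = 1011111, weight = 6.
  m = 010 → c = 1000000, weight = 1.
  m = 110 → c = 0011111, weight = 5.
  m = 001 → c = 0111100, weight = 4.
  m = 101 → c = 1100011, weight = 4.
  m = 011 → c = 1111100, weight = 5.
  m = 111 → c = 0100011, weight = 3.
Tally weights:
  weight 0: 1 codewords.
  weight 1: 1 codewords.
  weight 3: 1 codewords.
  weight 4: 2 codewords.
  weight 5: 2 codewords.
  weight 6: 1 codewords.
Minimum distance d = smallest w > 0 with A_w > 0 = 1.
Sanity: Σ A_w = 8 = 2^3 = 8 ✓.


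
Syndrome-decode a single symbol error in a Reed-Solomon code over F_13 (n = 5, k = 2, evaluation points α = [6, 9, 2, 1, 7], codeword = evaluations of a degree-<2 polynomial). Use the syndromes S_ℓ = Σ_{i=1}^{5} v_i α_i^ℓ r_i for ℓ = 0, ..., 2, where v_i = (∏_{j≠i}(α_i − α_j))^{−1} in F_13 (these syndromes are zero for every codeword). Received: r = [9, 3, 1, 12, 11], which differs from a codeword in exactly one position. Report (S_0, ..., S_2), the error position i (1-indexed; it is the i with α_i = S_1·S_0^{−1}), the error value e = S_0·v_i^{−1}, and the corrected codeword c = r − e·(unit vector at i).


S = (6, 2, 5), error at position 2, error magnitude e = 1, c = [9, 2, 1, 12, 11].

Step 1: column multipliers v_i = (∏_{j≠i}(α_i − α_j))^{−1} mod 13.
  i = 1 (α = 6): (6−9)(6−2)(6−1)(6−7) = (−3)·4·5·(−1) = 60 ≡ 8, so v_1 = 8^{−1} = 5 (mod 13).
  i = 2 (α = 9): (9−6)(9−2)(9−1)(9−7) = 3·7·8·2 = 336 ≡ 11, so v_2 = 11^{−1} = 6 (mod 13).
  i = 3 (α = 2): (2−6)(2−9)(2−1)(2−7) = (−4)·(−7)·1·(−5) = −140 ≡ 3, so v_3 = 3^{−1} = 9 (mod 13).
  i = 4 (α = 1): (1−6)(1−9)(1−2)(1−7) = (−5)·(−8)·(−1)·(−6) = 240 ≡ 6, so v_4 = 6^{−1} = 11 (mod 13).
  i = 5 (α = 7): (7−6)(7−9)(7−2)(7−1) = 1·(−2)·5·6 = −60 ≡ 5, so v_5 = 5^{−1} = 8 (mod 13).
  v = [5, 6, 9, 11, 8].
Step 2: syndromes of r = [9, 3, 1, 12, 11] (all sums mod 13).
  S_0 = Σ v_i r_i = 5·9 + 6·3 + 9·1 + 11·12 + 8·11 = 292 ≡ 6.
  S_1 = Σ v_i α_i r_i = 5·6·9 + 6·9·3 + 9·2·1 + 11·1·12 + 8·7·11 = 1198 ≡ 2.
  α_i^2 mod 13 = [10, 3, 4, 1, 10].
  S_2 = Σ v_i α_i^2 r_i = 5·10·9 + 6·3·3 + 9·4·1 + 11·1·12 + 8·10·11 = 1552 ≡ 5.
  S = (6, 2, 5) ≠ 0, so r is not a codeword (an error is present).
Step 3: locate the error. For a single error e at position i, S_ℓ = v_i·e·α_i^ℓ, so α_err = S_1/S_0.
  S_0^{−1} = 6^{−1} = 11 (mod 13), so α_err = 2·11 = 22 ≡ 9 = α_2. Error position i = 2.
  Consistency check: S_2/S_1 = 5·7 = 35 ≡ 9 = α_err ✓ (single-error assumption holds).
Step 4: error magnitude e = S_0/v_2 = S_0·∏_{j≠2}(α_2 − α_j) = 6·11 = 66 ≡ 1 (mod 13).
Step 5: correct position 2: c_2 = r_2 − e = 3 − 1 ≡ 2 (mod 13). Hence c = [9, 2, 1, 12, 11].
  Check: interpolating c through the α_i gives m(x) = 10 + 2·x (degree < 2) with m(α_i) = c_i for every i, so c is indeed a codeword.


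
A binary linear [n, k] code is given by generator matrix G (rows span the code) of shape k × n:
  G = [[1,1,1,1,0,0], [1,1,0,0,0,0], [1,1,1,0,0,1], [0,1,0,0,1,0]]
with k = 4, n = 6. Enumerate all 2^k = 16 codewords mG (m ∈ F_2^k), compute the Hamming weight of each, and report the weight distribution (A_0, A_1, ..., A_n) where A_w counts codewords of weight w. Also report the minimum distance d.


Weight distribution: A_0 = 1, A_2 = 6, A_4 = 9. Minimum distance d = 2.

Enumerate all 2^4 = 16 messages m ∈ F_2^4.
For each, compute codeword c = mG in F_2^6, then tally its weight.
  m = 0000 → c = 000000, weight = 0.
  m = 1000 → c = 111100, weight = 4.
  m = 0100 → c = 110000, weight = 2.
  m = 1100 → c = 001100, weight = 2.
  m = 0010 → c = 111001, weight = 4.
  m = 1010 → c = 000101, weight = 2.
  m = 0110 → c = 001001, weight = 2.
  m = 1110 → c = 110101, weight = 4.
  m = 0001 → c = 010010, weight = 2.
  m = 1001 → c = 101110, weight = 4.
  m = 0101 → c = 100010, weight = 2.
  m = 1101 → c = 011110, weight = 4.
  m = 0011 → c = 101011, weight = 4.
  m = 1011 → c = 010111, weight = 4.
  m = 0111 → c = 011011, weight = 4.
  m = 1111 → c = 100111, weight = 4.
Tally weights:
  weight 0: 1 codewords.
  weight 2: 6 codewords.
  weight 4: 9 codewords.
Minimum distance d = smallest w > 0 with A_w > 0 = 2.
Sanity: Σ A_w = 16 = 2^4 = 16 ✓.


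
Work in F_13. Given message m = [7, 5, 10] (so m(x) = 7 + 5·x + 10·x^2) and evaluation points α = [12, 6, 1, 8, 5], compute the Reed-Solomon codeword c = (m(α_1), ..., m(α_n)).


c = [12, 7, 9, 11, 9]

Message polynomial: m(x) = 7 + 5·x + 10·x^2 (mod 13).
For each evaluation point α_i, compute m(α_i) mod 13:
  α_1 = 12: Horner steps 10 → 8 → 12, so m(12) = 12.
  α_2 = 6: Horner steps 10 → 0 → 7, so m(6) = 7.
  α_3 = 1: Horner steps 10 → 2 → 9, so m(1) = 9.
  α_4 = 8: Horner steps 10 → 7 → 11, so m(8) = 11.
  α_5 = 5: Horner steps 10 → 3 → 9, so m(5) = 9.
Codeword c = [12, 7, 9, 11, 9] ∈ F_13^5.


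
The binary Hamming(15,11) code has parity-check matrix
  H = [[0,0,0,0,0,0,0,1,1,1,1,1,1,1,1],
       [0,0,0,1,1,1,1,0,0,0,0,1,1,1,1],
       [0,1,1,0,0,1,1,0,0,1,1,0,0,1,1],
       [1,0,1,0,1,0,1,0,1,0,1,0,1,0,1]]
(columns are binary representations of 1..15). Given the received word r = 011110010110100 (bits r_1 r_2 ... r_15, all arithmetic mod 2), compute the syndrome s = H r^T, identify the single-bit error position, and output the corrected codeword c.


s = (0, 1, 0, 0)^T, error position = 4, corrected codeword c = 011010010110100

Compute s = H r^T mod 2 one row at a time:
  s_1 = 1 + 0 + 1 + 1 + 0 + 1 + 0 + 0 = 4 ≡ 0 (mod 2).
  s_2 = 1 + 1 + 0 + 0 + 0 + 1 + 0 + 0 = 3 ≡ 1 (mod 2).
  s_3 = 1 + 1 + 0 + 0 + 1 + 1 + 0 + 0 = 4 ≡ 0 (mod 2).
  s_4 = 0 + 1 + 1 + 0 + 0 + 1 + 1 + 0 = 4 ≡ 0 (mod 2).
s = (0, 1, 0, 0)^T — this equals column 4 of H (binary 0100), so error is at position 4.
Correct: flip bit 4 of r = 011110010110100 to get c = 011010010110100.


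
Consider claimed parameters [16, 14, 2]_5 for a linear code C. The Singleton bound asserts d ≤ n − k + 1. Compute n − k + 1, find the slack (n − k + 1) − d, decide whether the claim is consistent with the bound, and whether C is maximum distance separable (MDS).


Singleton RHS = n − k + 1 = 3, slack = 1, bound satisfied, not MDS.

Singleton bound: d ≤ n − k + 1.
Here n = 16, k = 14, so n − k + 1 = 3.
Given d = 2, check d ≤ 3: YES.
Slack = (n − k + 1) − d = 1.
The code is NOT MDS (slack = 1 > 0).
Description: the claimed parameters are [16, 14, 2]_5; such a code would be non-MDS.


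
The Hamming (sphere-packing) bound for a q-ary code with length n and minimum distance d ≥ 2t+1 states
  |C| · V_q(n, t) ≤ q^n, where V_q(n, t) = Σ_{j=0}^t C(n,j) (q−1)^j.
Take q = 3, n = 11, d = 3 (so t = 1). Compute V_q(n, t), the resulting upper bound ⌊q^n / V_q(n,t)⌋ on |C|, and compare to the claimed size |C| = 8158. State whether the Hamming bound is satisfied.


V_q(n, t) = 23, q^n = 177147, Hamming bound = 7702, |C| = 8158 > bound (violated).

Step 1: Compute V_q(n, t) = Σ_{j=0}^1 C(n, j) (q−1)^j.
  j = 0: C(11,0)·(2)^0 = 1·1 = 1.
  j = 1: C(11,1)·(2)^1 = 11·2 = 22.
  V_q(n, t) = 1 + 22 = 23.
Step 2: q^n = 3^11 = 177147.
Step 3: Hamming bound ⌊q^n / V_q(n,t)⌋ = ⌊177147/23⌋ = 7702.
Step 4: Compare |C| = 8158 to 7702: violated.
The claimed |C| lies above the Hamming bound, so no 3-ary code of length 11 with d ≥ 3 can have 8158 codewords.


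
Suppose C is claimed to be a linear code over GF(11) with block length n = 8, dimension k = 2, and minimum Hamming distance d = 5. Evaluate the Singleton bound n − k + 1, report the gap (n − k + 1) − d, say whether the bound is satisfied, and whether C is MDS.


Singleton RHS = n − k + 1 = 7, slack = 2, bound satisfied, not MDS.

Singleton bound: d ≤ n − k + 1.
Here n = 8, k = 2, so n − k + 1 = 7.
Given d = 5, check d ≤ 7: YES.
Slack = (n − k + 1) − d = 2.
The code is NOT MDS (slack = 2 > 0).
Description: the claimed parameters are [8, 2, 5]_11; such a code would be non-MDS.


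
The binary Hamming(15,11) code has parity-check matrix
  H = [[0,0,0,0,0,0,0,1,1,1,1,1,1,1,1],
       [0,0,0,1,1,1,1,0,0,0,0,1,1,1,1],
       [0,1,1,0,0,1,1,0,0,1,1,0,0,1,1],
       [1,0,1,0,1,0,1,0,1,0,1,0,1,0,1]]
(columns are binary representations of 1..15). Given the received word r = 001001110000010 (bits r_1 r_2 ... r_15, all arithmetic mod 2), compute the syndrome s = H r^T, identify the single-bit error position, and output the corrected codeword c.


s = (0, 1, 0, 0)^T, error position = 4, corrected codeword c = 001101110000010

Compute s = H r^T mod 2 one row at a time:
  s_1 = 1 + 0 + 0 + 0 + 0 + 0 + 1 + 0 = 2 ≡ 0 (mod 2).
  s_2 = 0 + 0 + 1 + 1 + 0 + 0 + 1 + 0 = 3 ≡ 1 (mod 2).
  s_3 = 0 + 1 + 1 + 1 + 0 + 0 + 1 + 0 = 4 ≡ 0 (mod 2).
  s_4 = 0 + 1 + 0 + 1 + 0 + 0 + 0 + 0 = 2 ≡ 0 (mod 2).
s = (0, 1, 0, 0)^T — this equals column 4 of H (binary 0100), so error is at position 4.
Correct: flip bit 4 of r = 001001110000010 to get c = 001101110000010.


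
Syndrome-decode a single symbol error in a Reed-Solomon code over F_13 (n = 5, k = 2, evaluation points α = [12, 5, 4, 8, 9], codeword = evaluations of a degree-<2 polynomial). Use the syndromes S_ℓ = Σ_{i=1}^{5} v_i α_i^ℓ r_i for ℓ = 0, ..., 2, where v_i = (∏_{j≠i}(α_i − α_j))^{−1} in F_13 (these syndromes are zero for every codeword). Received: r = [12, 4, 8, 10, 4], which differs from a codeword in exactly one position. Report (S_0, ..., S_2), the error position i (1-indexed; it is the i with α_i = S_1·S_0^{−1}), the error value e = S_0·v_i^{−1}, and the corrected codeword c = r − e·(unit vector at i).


S = (4, 7, 9), error at position 2, error magnitude e = 2, c = [12, 2, 8, 10, 4].

Step 1: column multipliers v_i = (∏_{j≠i}(α_i − α_j))^{−1} mod 13.
  i = 1 (α = 12): (12−5)(12−4)(12−8)(12−9) = 7·8·4·3 = 672 ≡ 9, so v_1 = 9^{−1} = 3 (mod 13).
  i = 2 (α = 5): (5−12)(5−4)(5−8)(5−9) = (−7)·1·(−3)·(−4) = −84 ≡ 7, so v_2 = 7^{−1} = 2 (mod 13).
  i = 3 (α = 4): (4−12)(4−5)(4−8)(4−9) = (−8)·(−1)·(−4)·(−5) = 160 ≡ 4, so v_3 = 4^{−1} = 10 (mod 13).
  i = 4 (α = 8): (8−12)(8−5)(8−4)(8−9) = (−4)·3·4·(−1) = 48 ≡ 9, so v_4 = 9^{−1} = 3 (mod 13).
  i = 5 (α = 9): (9−12)(9−5)(9−4)(9−8) = (−3)·4·5·1 = −60 ≡ 5, so v_5 = 5^{−1} = 8 (mod 13).
  v = [3, 2, 10, 3, 8].
Step 2: syndromes of r = [12, 4, 8, 10, 4] (all sums mod 13).
  S_0 = Σ v_i r_i = 3·12 + 2·4 + 10·8 + 3·10 + 8·4 = 186 ≡ 4.
  S_1 = Σ v_i α_i r_i = 3·12·12 + 2·5·4 + 10·4·8 + 3·8·10 + 8·9·4 = 1320 ≡ 7.
  α_i^2 mod 13 = [1, 12, 3, 12, 3].
  S_2 = Σ v_i α_i^2 r_i = 3·1·12 + 2·12·4 + 10·3·8 + 3·12·10 + 8·3·4 = 828 ≡ 9.
  S = (4, 7, 9) ≠ 0, so r is not a codeword (an error is present).
Step 3: locate the error. For a single error e at position i, S_ℓ = v_i·e·α_i^ℓ, so α_err = S_1/S_0.
  S_0^{−1} = 4^{−1} = 10 (mod 13), so α_err = 7·10 = 70 ≡ 5 = α_2. Error position i = 2.
  Consistency check: S_2/S_1 = 9·2 = 18 ≡ 5 = α_err ✓ (single-error assumption holds).
Step 4: error magnitude e = S_0/v_2 = S_0·∏_{j≠2}(α_2 − α_j) = 4·7 = 28 ≡ 2 (mod 13).
Step 5: correct position 2: c_2 = r_2 − e = 4 − 2 ≡ 2 (mod 13). Hence c = [12, 2, 8, 10, 4].
  Check: interpolating c through the α_i gives m(x) = 6 + 7·x (degree < 2) with m(α_i) = c_i for every i, so c is indeed a codeword.


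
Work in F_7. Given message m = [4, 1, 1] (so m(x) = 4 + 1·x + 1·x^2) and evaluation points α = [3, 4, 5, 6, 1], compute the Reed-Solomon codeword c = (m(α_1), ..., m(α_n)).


c = [2, 3, 6, 4, 6]

Message polynomial: m(x) = 4 + 1·x + 1·x^2 (mod 7).
For each evaluation point α_i, compute m(α_i) mod 7:
  α_1 = 3: Horner steps 1 → 4 → 2, so m(3) = 2.
  α_2 = 4: Horner steps 1 → 5 → 3, so m(4) = 3.
  α_3 = 5: Horner steps 1 → 6 → 6, so m(5) = 6.
  α_4 = 6: Horner steps 1 → 0 → 4, so m(6) = 4.
  α_5 = 1: Horner steps 1 → 2 → 6, so m(1) = 6.
Codeword c = [2, 3, 6, 4, 6] ∈ F_7^5.


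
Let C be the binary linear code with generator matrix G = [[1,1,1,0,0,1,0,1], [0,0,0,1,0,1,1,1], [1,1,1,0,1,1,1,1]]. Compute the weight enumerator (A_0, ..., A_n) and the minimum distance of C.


Weight distribution: A_0 = 1, A_2 = 1, A_4 = 2, A_5 = 3, A_7 = 1. Minimum distance d = 2.

Enumerate all 2^3 = 8 messages m ∈ F_2^3.
For each, compute codeword c = mG in F_2^8, then tally its weight.
  m = 000 → c = 00000000, weight = 0.
  m = 100 → c = 11100101, weight = 5.
  m = 010 → c = 00010111, weight = 4.
  m = 110 → c = 11110010, weight = 5.
  m = 001 → c = 11101111, weight = 7.
  m = 101 → c = 00001010, weight = 2.
  m = 011 → c = 11111000, weight = 5.
  m = 111 → c = 00011101, weight = 4.
Tally weights:
  weight 0: 1 codewords.
  weight 2: 1 codewords.
  weight 4: 2 codewords.
  weight 5: 3 codewords.
  weight 7: 1 codewords.
Minimum distance d = smallest w > 0 with A_w > 0 = 2.
Sanity: Σ A_w = 8 = 2^3 = 8 ✓.


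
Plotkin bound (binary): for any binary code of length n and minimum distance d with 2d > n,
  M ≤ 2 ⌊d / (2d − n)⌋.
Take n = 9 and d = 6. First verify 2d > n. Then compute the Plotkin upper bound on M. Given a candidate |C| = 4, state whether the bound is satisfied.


Plotkin bound M ≤ 4; given |C| = 4 ≤ bound (satisfied).

Check applicability: 2d = 12, n = 9.
2d − n = 3 > 0, so Plotkin applies.
Compute d/(2d−n) = 6/3 ≈ 2.0000.
⌊d/(2d−n)⌋ = 2.
Plotkin bound: M ≤ 2·2 = 4.
Given |C| = 4, check: satisfied.
This |C| is at the Plotkin bound.


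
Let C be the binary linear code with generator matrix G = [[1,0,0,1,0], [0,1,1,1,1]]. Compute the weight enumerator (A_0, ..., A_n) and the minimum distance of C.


Weight distribution: A_0 = 1, A_2 = 1, A_4 = 2. Minimum distance d = 2.

Enumerate all 2^2 = 4 messages m ∈ F_2^2.
For each, compute codeword c = mG in F_2^5, then tally its weight.
  m = 00 → c = 00000, weight = 0.
  m = 10 → c = 10010, weight = 2.
  m = 01 → c = 01111, weight = 4.
  m = 11 → c = 11101, weight = 4.
Tally weights:
  weight 0: 1 codewords.
  weight 2: 1 codewords.
  weight 4: 2 codewords.
Minimum distance d = smallest w > 0 with A_w > 0 = 2.
Sanity: Σ A_w = 4 = 2^2 = 4 ✓.


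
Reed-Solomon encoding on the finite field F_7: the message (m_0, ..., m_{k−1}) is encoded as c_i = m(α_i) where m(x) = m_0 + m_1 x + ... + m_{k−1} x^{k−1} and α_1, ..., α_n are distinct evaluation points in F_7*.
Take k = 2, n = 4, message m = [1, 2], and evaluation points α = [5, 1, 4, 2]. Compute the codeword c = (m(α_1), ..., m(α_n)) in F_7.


c = [4, 3, 2, 5]

Message polynomial: m(x) = 1 + 2·x (mod 7).
For each evaluation point α_i, compute m(α_i) mod 7:
  α_1 = 5: Horner steps 2 → 4, so m(5) = 4.
  α_2 = 1: Horner steps 2 → 3, so m(1) = 3.
  α_3 = 4: Horner steps 2 → 2, so m(4) = 2.
  α_4 = 2: Horner steps 2 → 5, so m(2) = 5.
Codeword c = [4, 3, 2, 5] ∈ F_7^4.


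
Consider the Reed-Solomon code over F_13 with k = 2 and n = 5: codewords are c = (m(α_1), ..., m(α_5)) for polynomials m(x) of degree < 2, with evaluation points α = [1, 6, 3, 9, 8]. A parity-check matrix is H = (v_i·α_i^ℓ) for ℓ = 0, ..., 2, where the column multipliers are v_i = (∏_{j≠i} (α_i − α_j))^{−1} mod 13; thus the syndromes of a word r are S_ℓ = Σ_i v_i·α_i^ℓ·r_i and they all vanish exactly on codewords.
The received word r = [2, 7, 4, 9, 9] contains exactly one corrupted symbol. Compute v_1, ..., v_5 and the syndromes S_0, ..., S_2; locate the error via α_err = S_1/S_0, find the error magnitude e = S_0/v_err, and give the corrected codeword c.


S = (12, 4, 10), error at position 4, error magnitude e = 12, c = [2, 7, 4, 10, 9].

Step 1: column multipliers v_i = (∏_{j≠i}(α_i − α_j))^{−1} mod 13.
  i = 1 (α = 1): (1−6)(1−3)(1−9)(1−8) = (−5)·(−2)·(−8)·(−7) = 560 ≡ 1, so v_1 = 1^{−1} = 1 (mod 13).
  i = 2 (α = 6): (6−1)(6−3)(6−9)(6−8) = 5·3·(−3)·(−2) = 90 ≡ 12, so v_2 = 12^{−1} = 12 (mod 13).
  i = 3 (α = 3): (3−1)(3−6)(3−9)(3−8) = 2·(−3)·(−6)·(−5) = −180 ≡ 2, so v_3 = 2^{−1} = 7 (mod 13).
  i = 4 (α = 9): (9−1)(9−6)(9−3)(9−8) = 8·3·6·1 = 144 ≡ 1, so v_4 = 1^{−1} = 1 (mod 13).
  i = 5 (α = 8): (8−1)(8−6)(8−3)(8−9) = 7·2·5·(−1) = −70 ≡ 8, so v_5 = 8^{−1} = 5 (mod 13).
  v = [1, 12, 7, 1, 5].
Step 2: syndromes of r = [2, 7, 4, 9, 9] (all sums mod 13).
  S_0 = Σ v_i r_i = 1·2 + 12·7 + 7·4 + 1·9 + 5·9 = 168 ≡ 12.
  S_1 = Σ v_i α_i r_i = 1·1·2 + 12·6·7 + 7·3·4 + 1·9·9 + 5·8·9 = 1031 ≡ 4.
  α_i^2 mod 13 = [1, 10, 9, 3, 12].
  S_2 = Σ v_i α_i^2 r_i = 1·1·2 + 12·10·7 + 7·9·4 + 1·3·9 + 5·12·9 = 1661 ≡ 10.
  S = (12, 4, 10) ≠ 0, so r is not a codeword (an error is present).
Step 3: locate the error. For a single error e at position i, S_ℓ = v_i·e·α_i^ℓ, so α_err = S_1/S_0.
  S_0^{−1} = 12^{−1} = 12 (mod 13), so α_err = 4·12 = 48 ≡ 9 = α_4. Error position i = 4.
  Consistency check: S_2/S_1 = 10·10 = 100 ≡ 9 = α_err ✓ (single-error assumption holds).
Step 4: error magnitude e = S_0/v_4 = S_0·∏_{j≠4}(α_4 − α_j) = 12·1 = 12 ≡ 12 (mod 13).
Step 5: correct position 4: c_4 = r_4 − e = 9 − 12 ≡ 10 (mod 13). Hence c = [2, 7, 4, 10, 9].
  Check: interpolating c through the α_i gives m(x) = 1 + 1·x (degree < 2) with m(α_i) = c_i for every i, so c is indeed a codeword.


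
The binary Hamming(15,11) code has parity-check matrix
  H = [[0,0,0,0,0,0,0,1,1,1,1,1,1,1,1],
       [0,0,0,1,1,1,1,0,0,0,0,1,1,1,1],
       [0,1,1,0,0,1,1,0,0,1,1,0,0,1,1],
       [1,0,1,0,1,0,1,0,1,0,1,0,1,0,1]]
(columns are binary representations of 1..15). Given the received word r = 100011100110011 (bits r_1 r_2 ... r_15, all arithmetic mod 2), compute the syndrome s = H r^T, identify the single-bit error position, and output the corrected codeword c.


s = (0, 1, 0, 1)^T, error position = 5, corrected codeword c = 100001100110011

Compute s = H r^T mod 2 one row at a time:
  s_1 = 0 + 0 + 1 + 1 + 0 + 0 + 1 + 1 = 4 ≡ 0 (mod 2).
  s_2 = 0 + 1 + 1 + 1 + 0 + 0 + 1 + 1 = 5 ≡ 1 (mod 2).
  s_3 = 0 + 0 + 1 + 1 + 1 + 1 + 1 + 1 = 6 ≡ 0 (mod 2).
  s_4 = 1 + 0 + 1 + 1 + 0 + 1 + 0 + 1 = 5 ≡ 1 (mod 2).
s = (0, 1, 0, 1)^T — this equals column 5 of H (binary 0101), so error is at position 5.
Correct: flip bit 5 of r = 100011100110011 to get c = 100001100110011.


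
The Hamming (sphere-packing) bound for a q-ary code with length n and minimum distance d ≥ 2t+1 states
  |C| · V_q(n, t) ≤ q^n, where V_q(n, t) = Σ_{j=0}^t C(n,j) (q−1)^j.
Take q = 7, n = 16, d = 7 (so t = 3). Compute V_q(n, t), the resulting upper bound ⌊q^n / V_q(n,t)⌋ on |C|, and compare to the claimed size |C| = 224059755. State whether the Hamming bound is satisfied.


V_q(n, t) = 125377, q^n = 33232930569601, Hamming bound = 265064011, |C| = 224059755 ≤ bound (satisfied).

Step 1: Compute V_q(n, t) = Σ_{j=0}^3 C(n, j) (q−1)^j.
  j = 0: C(16,0)·(6)^0 = 1·1 = 1.
  j = 1: C(16,1)·(6)^1 = 16·6 = 96.
  j = 2: C(16,2)·(6)^2 = 120·36 = 4320.
  j = 3: C(16,3)·(6)^3 = 560·216 = 120960.
  V_q(n, t) = 1 + 96 + 4320 + 120960 = 125377.
Step 2: q^n = 7^16 = 33232930569601.
Step 3: Hamming bound ⌊q^n / V_q(n,t)⌋ = ⌊33232930569601/125377⌋ = 265064011.
Step 4: Compare |C| = 224059755 to 265064011: satisfied.
The claimed |C| lies below the Hamming bound.


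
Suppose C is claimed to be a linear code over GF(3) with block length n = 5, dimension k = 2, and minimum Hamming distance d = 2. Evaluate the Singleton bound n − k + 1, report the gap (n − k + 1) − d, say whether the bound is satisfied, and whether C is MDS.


Singleton RHS = n − k + 1 = 4, slack = 2, bound satisfied, not MDS.

Singleton bound: d ≤ n − k + 1.
Here n = 5, k = 2, so n − k + 1 = 4.
Given d = 2, check d ≤ 4: YES.
Slack = (n − k + 1) − d = 2.
The code is NOT MDS (slack = 2 > 0).
Description: the claimed parameters are [5, 2, 2]_3; such a code would be non-MDS.


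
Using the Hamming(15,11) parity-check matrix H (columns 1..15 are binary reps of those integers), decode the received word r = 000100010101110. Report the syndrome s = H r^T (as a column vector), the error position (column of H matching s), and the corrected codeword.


s = (1, 0, 0, 1)^T, error position = 9, corrected codeword c = 000100011101110

Compute s = H r^T mod 2 one row at a time:
  s_1 = 1 + 0 + 1 + 0 + 1 + 1 + 1 + 0 = 5 ≡ 1 (mod 2).
  s_2 = 1 + 0 + 0 + 0 + 1 + 1 + 1 + 0 = 4 ≡ 0 (mod 2).
  s_3 = 0 + 0 + 0 + 0 + 1 + 0 + 1 + 0 = 2 ≡ 0 (mod 2).
  s_4 = 0 + 0 + 0 + 0 + 0 + 0 + 1 + 0 = 1 ≡ 1 (mod 2).
s = (1, 0, 0, 1)^T — this equals column 9 of H (binary 1001), so error is at position 9.
Correct: flip bit 9 of r = 000100010101110 to get c = 000100011101110.
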